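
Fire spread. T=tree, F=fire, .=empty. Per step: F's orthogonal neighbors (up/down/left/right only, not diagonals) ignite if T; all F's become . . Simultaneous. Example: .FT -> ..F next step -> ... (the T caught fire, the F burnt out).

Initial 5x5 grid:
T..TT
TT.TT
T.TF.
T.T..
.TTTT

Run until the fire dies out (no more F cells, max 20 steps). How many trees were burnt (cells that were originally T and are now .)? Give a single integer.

Answer: 10

Derivation:
Step 1: +2 fires, +1 burnt (F count now 2)
Step 2: +3 fires, +2 burnt (F count now 3)
Step 3: +2 fires, +3 burnt (F count now 2)
Step 4: +2 fires, +2 burnt (F count now 2)
Step 5: +1 fires, +2 burnt (F count now 1)
Step 6: +0 fires, +1 burnt (F count now 0)
Fire out after step 6
Initially T: 15, now '.': 20
Total burnt (originally-T cells now '.'): 10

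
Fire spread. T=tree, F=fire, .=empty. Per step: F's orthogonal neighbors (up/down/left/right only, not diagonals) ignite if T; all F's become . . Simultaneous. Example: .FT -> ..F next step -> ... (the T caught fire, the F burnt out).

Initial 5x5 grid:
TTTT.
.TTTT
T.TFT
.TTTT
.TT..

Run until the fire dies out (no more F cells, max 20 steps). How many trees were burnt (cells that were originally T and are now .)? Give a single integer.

Step 1: +4 fires, +1 burnt (F count now 4)
Step 2: +5 fires, +4 burnt (F count now 5)
Step 3: +4 fires, +5 burnt (F count now 4)
Step 4: +2 fires, +4 burnt (F count now 2)
Step 5: +1 fires, +2 burnt (F count now 1)
Step 6: +0 fires, +1 burnt (F count now 0)
Fire out after step 6
Initially T: 17, now '.': 24
Total burnt (originally-T cells now '.'): 16

Answer: 16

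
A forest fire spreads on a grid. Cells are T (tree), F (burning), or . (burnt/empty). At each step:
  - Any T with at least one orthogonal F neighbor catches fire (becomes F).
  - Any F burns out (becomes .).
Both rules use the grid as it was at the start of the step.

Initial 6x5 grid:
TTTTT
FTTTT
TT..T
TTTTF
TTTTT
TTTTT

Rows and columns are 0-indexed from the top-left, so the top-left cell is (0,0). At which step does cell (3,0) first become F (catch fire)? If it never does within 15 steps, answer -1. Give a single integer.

Step 1: cell (3,0)='T' (+6 fires, +2 burnt)
Step 2: cell (3,0)='F' (+8 fires, +6 burnt)
  -> target ignites at step 2
Step 3: cell (3,0)='.' (+7 fires, +8 burnt)
Step 4: cell (3,0)='.' (+4 fires, +7 burnt)
Step 5: cell (3,0)='.' (+1 fires, +4 burnt)
Step 6: cell (3,0)='.' (+0 fires, +1 burnt)
  fire out at step 6

2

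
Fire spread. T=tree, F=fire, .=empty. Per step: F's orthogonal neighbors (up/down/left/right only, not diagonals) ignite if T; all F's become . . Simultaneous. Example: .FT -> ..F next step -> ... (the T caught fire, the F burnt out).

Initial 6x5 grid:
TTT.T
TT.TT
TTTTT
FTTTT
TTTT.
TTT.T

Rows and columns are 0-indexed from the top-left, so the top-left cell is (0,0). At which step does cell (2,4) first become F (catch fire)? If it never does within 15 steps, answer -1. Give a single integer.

Step 1: cell (2,4)='T' (+3 fires, +1 burnt)
Step 2: cell (2,4)='T' (+5 fires, +3 burnt)
Step 3: cell (2,4)='T' (+6 fires, +5 burnt)
Step 4: cell (2,4)='T' (+5 fires, +6 burnt)
Step 5: cell (2,4)='F' (+3 fires, +5 burnt)
  -> target ignites at step 5
Step 6: cell (2,4)='.' (+1 fires, +3 burnt)
Step 7: cell (2,4)='.' (+1 fires, +1 burnt)
Step 8: cell (2,4)='.' (+0 fires, +1 burnt)
  fire out at step 8

5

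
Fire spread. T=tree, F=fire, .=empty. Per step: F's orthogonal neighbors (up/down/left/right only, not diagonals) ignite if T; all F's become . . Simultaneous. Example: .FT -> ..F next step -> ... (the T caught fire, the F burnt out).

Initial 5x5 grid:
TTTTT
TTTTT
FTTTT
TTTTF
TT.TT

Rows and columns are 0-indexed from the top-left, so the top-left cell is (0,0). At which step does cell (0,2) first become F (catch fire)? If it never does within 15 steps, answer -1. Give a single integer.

Step 1: cell (0,2)='T' (+6 fires, +2 burnt)
Step 2: cell (0,2)='T' (+9 fires, +6 burnt)
Step 3: cell (0,2)='T' (+5 fires, +9 burnt)
Step 4: cell (0,2)='F' (+2 fires, +5 burnt)
  -> target ignites at step 4
Step 5: cell (0,2)='.' (+0 fires, +2 burnt)
  fire out at step 5

4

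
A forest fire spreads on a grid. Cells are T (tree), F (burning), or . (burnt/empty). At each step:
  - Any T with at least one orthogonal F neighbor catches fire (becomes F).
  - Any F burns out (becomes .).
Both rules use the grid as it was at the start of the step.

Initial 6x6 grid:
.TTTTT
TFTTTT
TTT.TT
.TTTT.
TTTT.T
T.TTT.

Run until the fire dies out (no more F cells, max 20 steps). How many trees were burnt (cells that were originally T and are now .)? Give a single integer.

Answer: 27

Derivation:
Step 1: +4 fires, +1 burnt (F count now 4)
Step 2: +5 fires, +4 burnt (F count now 5)
Step 3: +4 fires, +5 burnt (F count now 4)
Step 4: +6 fires, +4 burnt (F count now 6)
Step 5: +6 fires, +6 burnt (F count now 6)
Step 6: +1 fires, +6 burnt (F count now 1)
Step 7: +1 fires, +1 burnt (F count now 1)
Step 8: +0 fires, +1 burnt (F count now 0)
Fire out after step 8
Initially T: 28, now '.': 35
Total burnt (originally-T cells now '.'): 27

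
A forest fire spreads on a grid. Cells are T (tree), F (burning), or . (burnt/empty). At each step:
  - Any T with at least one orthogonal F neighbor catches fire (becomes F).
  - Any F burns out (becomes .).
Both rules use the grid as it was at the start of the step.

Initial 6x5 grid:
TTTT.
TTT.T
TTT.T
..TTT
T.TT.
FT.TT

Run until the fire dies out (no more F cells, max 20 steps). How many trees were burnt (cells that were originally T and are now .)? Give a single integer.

Step 1: +2 fires, +1 burnt (F count now 2)
Step 2: +0 fires, +2 burnt (F count now 0)
Fire out after step 2
Initially T: 21, now '.': 11
Total burnt (originally-T cells now '.'): 2

Answer: 2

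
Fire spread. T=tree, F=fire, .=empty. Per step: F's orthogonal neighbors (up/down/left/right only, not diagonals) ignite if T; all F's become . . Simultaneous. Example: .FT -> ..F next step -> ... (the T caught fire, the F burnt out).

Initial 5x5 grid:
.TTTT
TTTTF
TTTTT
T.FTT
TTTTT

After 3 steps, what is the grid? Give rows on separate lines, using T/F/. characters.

Step 1: 6 trees catch fire, 2 burn out
  .TTTF
  TTTF.
  TTFTF
  T..FT
  TTFTT
Step 2: 7 trees catch fire, 6 burn out
  .TTF.
  TTF..
  TF.F.
  T...F
  TF.FT
Step 3: 5 trees catch fire, 7 burn out
  .TF..
  TF...
  F....
  T....
  F...F

.TF..
TF...
F....
T....
F...F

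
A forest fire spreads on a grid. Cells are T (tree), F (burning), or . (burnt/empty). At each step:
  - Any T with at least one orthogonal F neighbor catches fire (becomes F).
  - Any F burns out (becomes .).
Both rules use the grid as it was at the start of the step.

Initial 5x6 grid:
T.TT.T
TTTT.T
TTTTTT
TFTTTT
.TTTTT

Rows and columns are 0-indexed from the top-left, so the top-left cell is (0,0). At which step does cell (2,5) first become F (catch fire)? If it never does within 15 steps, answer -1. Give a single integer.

Step 1: cell (2,5)='T' (+4 fires, +1 burnt)
Step 2: cell (2,5)='T' (+5 fires, +4 burnt)
Step 3: cell (2,5)='T' (+5 fires, +5 burnt)
Step 4: cell (2,5)='T' (+6 fires, +5 burnt)
Step 5: cell (2,5)='F' (+3 fires, +6 burnt)
  -> target ignites at step 5
Step 6: cell (2,5)='.' (+1 fires, +3 burnt)
Step 7: cell (2,5)='.' (+1 fires, +1 burnt)
Step 8: cell (2,5)='.' (+0 fires, +1 burnt)
  fire out at step 8

5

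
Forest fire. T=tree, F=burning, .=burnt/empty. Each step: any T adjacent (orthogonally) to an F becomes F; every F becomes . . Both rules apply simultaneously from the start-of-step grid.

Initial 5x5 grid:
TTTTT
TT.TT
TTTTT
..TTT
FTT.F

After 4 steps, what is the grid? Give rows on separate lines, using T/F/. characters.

Step 1: 2 trees catch fire, 2 burn out
  TTTTT
  TT.TT
  TTTTT
  ..TTF
  .FT..
Step 2: 3 trees catch fire, 2 burn out
  TTTTT
  TT.TT
  TTTTF
  ..TF.
  ..F..
Step 3: 3 trees catch fire, 3 burn out
  TTTTT
  TT.TF
  TTTF.
  ..F..
  .....
Step 4: 3 trees catch fire, 3 burn out
  TTTTF
  TT.F.
  TTF..
  .....
  .....

TTTTF
TT.F.
TTF..
.....
.....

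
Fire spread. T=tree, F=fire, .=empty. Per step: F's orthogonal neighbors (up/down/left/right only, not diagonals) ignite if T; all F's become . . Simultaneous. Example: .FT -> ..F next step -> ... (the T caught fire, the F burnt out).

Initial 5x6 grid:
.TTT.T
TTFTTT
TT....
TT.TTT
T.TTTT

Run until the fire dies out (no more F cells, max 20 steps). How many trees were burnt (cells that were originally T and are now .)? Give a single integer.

Step 1: +3 fires, +1 burnt (F count now 3)
Step 2: +5 fires, +3 burnt (F count now 5)
Step 3: +3 fires, +5 burnt (F count now 3)
Step 4: +2 fires, +3 burnt (F count now 2)
Step 5: +1 fires, +2 burnt (F count now 1)
Step 6: +0 fires, +1 burnt (F count now 0)
Fire out after step 6
Initially T: 21, now '.': 23
Total burnt (originally-T cells now '.'): 14

Answer: 14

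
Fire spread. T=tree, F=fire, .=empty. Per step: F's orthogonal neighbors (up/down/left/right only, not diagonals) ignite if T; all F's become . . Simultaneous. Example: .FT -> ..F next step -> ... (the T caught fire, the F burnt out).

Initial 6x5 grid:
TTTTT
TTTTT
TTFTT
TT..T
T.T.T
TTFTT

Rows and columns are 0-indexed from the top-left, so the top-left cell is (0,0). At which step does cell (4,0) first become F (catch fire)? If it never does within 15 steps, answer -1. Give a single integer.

Step 1: cell (4,0)='T' (+6 fires, +2 burnt)
Step 2: cell (4,0)='T' (+8 fires, +6 burnt)
Step 3: cell (4,0)='F' (+8 fires, +8 burnt)
  -> target ignites at step 3
Step 4: cell (4,0)='.' (+2 fires, +8 burnt)
Step 5: cell (4,0)='.' (+0 fires, +2 burnt)
  fire out at step 5

3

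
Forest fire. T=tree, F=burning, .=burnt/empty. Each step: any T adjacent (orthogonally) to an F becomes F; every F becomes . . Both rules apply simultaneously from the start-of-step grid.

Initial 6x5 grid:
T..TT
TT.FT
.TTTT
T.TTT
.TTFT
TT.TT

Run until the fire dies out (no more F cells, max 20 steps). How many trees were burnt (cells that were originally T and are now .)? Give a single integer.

Answer: 20

Derivation:
Step 1: +7 fires, +2 burnt (F count now 7)
Step 2: +7 fires, +7 burnt (F count now 7)
Step 3: +2 fires, +7 burnt (F count now 2)
Step 4: +2 fires, +2 burnt (F count now 2)
Step 5: +1 fires, +2 burnt (F count now 1)
Step 6: +1 fires, +1 burnt (F count now 1)
Step 7: +0 fires, +1 burnt (F count now 0)
Fire out after step 7
Initially T: 21, now '.': 29
Total burnt (originally-T cells now '.'): 20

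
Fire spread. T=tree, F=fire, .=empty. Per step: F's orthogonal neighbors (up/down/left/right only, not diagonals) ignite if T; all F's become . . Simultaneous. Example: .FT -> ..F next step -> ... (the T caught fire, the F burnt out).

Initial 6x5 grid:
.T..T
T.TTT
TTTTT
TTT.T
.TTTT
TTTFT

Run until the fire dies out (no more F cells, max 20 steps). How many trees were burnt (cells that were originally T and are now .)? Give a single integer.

Answer: 22

Derivation:
Step 1: +3 fires, +1 burnt (F count now 3)
Step 2: +3 fires, +3 burnt (F count now 3)
Step 3: +4 fires, +3 burnt (F count now 4)
Step 4: +3 fires, +4 burnt (F count now 3)
Step 5: +5 fires, +3 burnt (F count now 5)
Step 6: +3 fires, +5 burnt (F count now 3)
Step 7: +1 fires, +3 burnt (F count now 1)
Step 8: +0 fires, +1 burnt (F count now 0)
Fire out after step 8
Initially T: 23, now '.': 29
Total burnt (originally-T cells now '.'): 22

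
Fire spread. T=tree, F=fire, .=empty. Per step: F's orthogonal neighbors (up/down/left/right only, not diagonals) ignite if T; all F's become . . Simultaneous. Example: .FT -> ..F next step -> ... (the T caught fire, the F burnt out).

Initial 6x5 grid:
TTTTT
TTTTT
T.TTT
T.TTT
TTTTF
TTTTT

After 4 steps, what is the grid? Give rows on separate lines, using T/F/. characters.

Step 1: 3 trees catch fire, 1 burn out
  TTTTT
  TTTTT
  T.TTT
  T.TTF
  TTTF.
  TTTTF
Step 2: 4 trees catch fire, 3 burn out
  TTTTT
  TTTTT
  T.TTF
  T.TF.
  TTF..
  TTTF.
Step 3: 5 trees catch fire, 4 burn out
  TTTTT
  TTTTF
  T.TF.
  T.F..
  TF...
  TTF..
Step 4: 5 trees catch fire, 5 burn out
  TTTTF
  TTTF.
  T.F..
  T....
  F....
  TF...

TTTTF
TTTF.
T.F..
T....
F....
TF...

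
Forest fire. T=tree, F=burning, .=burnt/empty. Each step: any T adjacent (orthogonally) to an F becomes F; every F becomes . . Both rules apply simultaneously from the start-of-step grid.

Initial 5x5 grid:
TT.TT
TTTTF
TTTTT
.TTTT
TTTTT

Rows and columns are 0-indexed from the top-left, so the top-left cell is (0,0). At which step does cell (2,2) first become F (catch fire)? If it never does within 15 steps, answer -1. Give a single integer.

Step 1: cell (2,2)='T' (+3 fires, +1 burnt)
Step 2: cell (2,2)='T' (+4 fires, +3 burnt)
Step 3: cell (2,2)='F' (+4 fires, +4 burnt)
  -> target ignites at step 3
Step 4: cell (2,2)='.' (+5 fires, +4 burnt)
Step 5: cell (2,2)='.' (+4 fires, +5 burnt)
Step 6: cell (2,2)='.' (+1 fires, +4 burnt)
Step 7: cell (2,2)='.' (+1 fires, +1 burnt)
Step 8: cell (2,2)='.' (+0 fires, +1 burnt)
  fire out at step 8

3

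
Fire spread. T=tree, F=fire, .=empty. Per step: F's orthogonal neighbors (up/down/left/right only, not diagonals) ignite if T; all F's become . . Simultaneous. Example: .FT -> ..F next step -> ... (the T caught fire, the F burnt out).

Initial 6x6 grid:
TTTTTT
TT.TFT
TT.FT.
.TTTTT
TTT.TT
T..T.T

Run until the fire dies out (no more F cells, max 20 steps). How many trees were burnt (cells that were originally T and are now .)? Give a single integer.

Answer: 25

Derivation:
Step 1: +5 fires, +2 burnt (F count now 5)
Step 2: +4 fires, +5 burnt (F count now 4)
Step 3: +5 fires, +4 burnt (F count now 5)
Step 4: +4 fires, +5 burnt (F count now 4)
Step 5: +5 fires, +4 burnt (F count now 5)
Step 6: +2 fires, +5 burnt (F count now 2)
Step 7: +0 fires, +2 burnt (F count now 0)
Fire out after step 7
Initially T: 26, now '.': 35
Total burnt (originally-T cells now '.'): 25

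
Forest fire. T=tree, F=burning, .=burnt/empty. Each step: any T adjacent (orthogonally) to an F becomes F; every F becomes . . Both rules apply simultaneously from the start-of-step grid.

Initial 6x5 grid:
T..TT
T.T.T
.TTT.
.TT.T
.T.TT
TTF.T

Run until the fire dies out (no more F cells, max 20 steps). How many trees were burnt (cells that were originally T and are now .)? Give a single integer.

Step 1: +1 fires, +1 burnt (F count now 1)
Step 2: +2 fires, +1 burnt (F count now 2)
Step 3: +1 fires, +2 burnt (F count now 1)
Step 4: +2 fires, +1 burnt (F count now 2)
Step 5: +1 fires, +2 burnt (F count now 1)
Step 6: +2 fires, +1 burnt (F count now 2)
Step 7: +0 fires, +2 burnt (F count now 0)
Fire out after step 7
Initially T: 18, now '.': 21
Total burnt (originally-T cells now '.'): 9

Answer: 9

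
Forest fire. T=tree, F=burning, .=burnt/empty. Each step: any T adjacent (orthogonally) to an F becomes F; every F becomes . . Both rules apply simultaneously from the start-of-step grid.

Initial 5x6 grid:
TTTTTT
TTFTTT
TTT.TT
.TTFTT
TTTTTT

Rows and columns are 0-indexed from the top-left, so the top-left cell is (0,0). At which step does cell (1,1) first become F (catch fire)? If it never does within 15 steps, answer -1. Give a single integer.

Step 1: cell (1,1)='F' (+7 fires, +2 burnt)
  -> target ignites at step 1
Step 2: cell (1,1)='.' (+10 fires, +7 burnt)
Step 3: cell (1,1)='.' (+7 fires, +10 burnt)
Step 4: cell (1,1)='.' (+2 fires, +7 burnt)
Step 5: cell (1,1)='.' (+0 fires, +2 burnt)
  fire out at step 5

1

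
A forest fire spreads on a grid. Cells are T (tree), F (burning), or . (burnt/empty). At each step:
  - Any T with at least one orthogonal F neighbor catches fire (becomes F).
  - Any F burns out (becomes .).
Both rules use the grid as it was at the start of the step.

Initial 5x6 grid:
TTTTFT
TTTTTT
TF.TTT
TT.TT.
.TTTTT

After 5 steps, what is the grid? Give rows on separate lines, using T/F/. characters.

Step 1: 6 trees catch fire, 2 burn out
  TTTF.F
  TFTTFT
  F..TTT
  TF.TT.
  .TTTTT
Step 2: 9 trees catch fire, 6 burn out
  TFF...
  F.FF.F
  ...TFT
  F..TT.
  .FTTTT
Step 3: 5 trees catch fire, 9 burn out
  F.....
  ......
  ...F.F
  ...TF.
  ..FTTT
Step 4: 3 trees catch fire, 5 burn out
  ......
  ......
  ......
  ...F..
  ...FFT
Step 5: 1 trees catch fire, 3 burn out
  ......
  ......
  ......
  ......
  .....F

......
......
......
......
.....F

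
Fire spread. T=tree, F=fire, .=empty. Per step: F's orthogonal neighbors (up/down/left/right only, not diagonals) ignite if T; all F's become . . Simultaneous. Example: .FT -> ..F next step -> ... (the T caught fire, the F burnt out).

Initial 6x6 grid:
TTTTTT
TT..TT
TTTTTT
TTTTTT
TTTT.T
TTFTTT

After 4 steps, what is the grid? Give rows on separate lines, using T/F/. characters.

Step 1: 3 trees catch fire, 1 burn out
  TTTTTT
  TT..TT
  TTTTTT
  TTTTTT
  TTFT.T
  TF.FTT
Step 2: 5 trees catch fire, 3 burn out
  TTTTTT
  TT..TT
  TTTTTT
  TTFTTT
  TF.F.T
  F...FT
Step 3: 5 trees catch fire, 5 burn out
  TTTTTT
  TT..TT
  TTFTTT
  TF.FTT
  F....T
  .....F
Step 4: 5 trees catch fire, 5 burn out
  TTTTTT
  TT..TT
  TF.FTT
  F...FT
  .....F
  ......

TTTTTT
TT..TT
TF.FTT
F...FT
.....F
......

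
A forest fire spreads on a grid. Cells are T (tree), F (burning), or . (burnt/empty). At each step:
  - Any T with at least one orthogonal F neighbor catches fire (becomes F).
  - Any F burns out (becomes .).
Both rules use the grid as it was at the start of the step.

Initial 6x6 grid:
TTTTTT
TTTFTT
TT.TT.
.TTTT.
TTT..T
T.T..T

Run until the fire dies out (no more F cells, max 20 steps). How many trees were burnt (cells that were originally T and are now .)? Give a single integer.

Answer: 24

Derivation:
Step 1: +4 fires, +1 burnt (F count now 4)
Step 2: +6 fires, +4 burnt (F count now 6)
Step 3: +6 fires, +6 burnt (F count now 6)
Step 4: +4 fires, +6 burnt (F count now 4)
Step 5: +2 fires, +4 burnt (F count now 2)
Step 6: +1 fires, +2 burnt (F count now 1)
Step 7: +1 fires, +1 burnt (F count now 1)
Step 8: +0 fires, +1 burnt (F count now 0)
Fire out after step 8
Initially T: 26, now '.': 34
Total burnt (originally-T cells now '.'): 24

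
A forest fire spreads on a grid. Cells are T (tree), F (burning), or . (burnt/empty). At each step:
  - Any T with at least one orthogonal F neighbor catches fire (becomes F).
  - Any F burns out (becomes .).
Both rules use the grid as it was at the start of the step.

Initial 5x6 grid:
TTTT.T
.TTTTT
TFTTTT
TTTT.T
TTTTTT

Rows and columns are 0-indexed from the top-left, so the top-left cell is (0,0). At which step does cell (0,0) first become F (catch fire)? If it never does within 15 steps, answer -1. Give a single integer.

Step 1: cell (0,0)='T' (+4 fires, +1 burnt)
Step 2: cell (0,0)='T' (+6 fires, +4 burnt)
Step 3: cell (0,0)='F' (+7 fires, +6 burnt)
  -> target ignites at step 3
Step 4: cell (0,0)='.' (+4 fires, +7 burnt)
Step 5: cell (0,0)='.' (+3 fires, +4 burnt)
Step 6: cell (0,0)='.' (+2 fires, +3 burnt)
Step 7: cell (0,0)='.' (+0 fires, +2 burnt)
  fire out at step 7

3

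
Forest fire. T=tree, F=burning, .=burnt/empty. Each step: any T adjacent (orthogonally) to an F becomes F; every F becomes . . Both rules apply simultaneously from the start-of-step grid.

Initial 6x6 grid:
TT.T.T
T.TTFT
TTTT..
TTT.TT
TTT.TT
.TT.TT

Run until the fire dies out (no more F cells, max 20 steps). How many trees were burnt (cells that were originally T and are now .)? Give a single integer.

Answer: 20

Derivation:
Step 1: +2 fires, +1 burnt (F count now 2)
Step 2: +4 fires, +2 burnt (F count now 4)
Step 3: +1 fires, +4 burnt (F count now 1)
Step 4: +2 fires, +1 burnt (F count now 2)
Step 5: +3 fires, +2 burnt (F count now 3)
Step 6: +4 fires, +3 burnt (F count now 4)
Step 7: +3 fires, +4 burnt (F count now 3)
Step 8: +1 fires, +3 burnt (F count now 1)
Step 9: +0 fires, +1 burnt (F count now 0)
Fire out after step 9
Initially T: 26, now '.': 30
Total burnt (originally-T cells now '.'): 20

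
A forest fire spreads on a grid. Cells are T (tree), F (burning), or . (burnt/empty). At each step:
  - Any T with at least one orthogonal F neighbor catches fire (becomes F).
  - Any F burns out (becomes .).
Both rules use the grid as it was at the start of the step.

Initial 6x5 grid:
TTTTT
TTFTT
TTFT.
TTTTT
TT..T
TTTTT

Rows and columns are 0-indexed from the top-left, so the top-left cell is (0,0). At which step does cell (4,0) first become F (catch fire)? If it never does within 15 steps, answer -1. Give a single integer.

Step 1: cell (4,0)='T' (+6 fires, +2 burnt)
Step 2: cell (4,0)='T' (+7 fires, +6 burnt)
Step 3: cell (4,0)='T' (+5 fires, +7 burnt)
Step 4: cell (4,0)='F' (+3 fires, +5 burnt)
  -> target ignites at step 4
Step 5: cell (4,0)='.' (+3 fires, +3 burnt)
Step 6: cell (4,0)='.' (+1 fires, +3 burnt)
Step 7: cell (4,0)='.' (+0 fires, +1 burnt)
  fire out at step 7

4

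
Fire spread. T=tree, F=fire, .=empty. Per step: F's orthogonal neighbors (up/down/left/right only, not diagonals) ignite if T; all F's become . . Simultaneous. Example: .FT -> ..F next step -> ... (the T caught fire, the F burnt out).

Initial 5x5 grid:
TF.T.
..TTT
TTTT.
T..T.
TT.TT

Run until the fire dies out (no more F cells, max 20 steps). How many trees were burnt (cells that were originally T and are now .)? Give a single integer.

Step 1: +1 fires, +1 burnt (F count now 1)
Step 2: +0 fires, +1 burnt (F count now 0)
Fire out after step 2
Initially T: 15, now '.': 11
Total burnt (originally-T cells now '.'): 1

Answer: 1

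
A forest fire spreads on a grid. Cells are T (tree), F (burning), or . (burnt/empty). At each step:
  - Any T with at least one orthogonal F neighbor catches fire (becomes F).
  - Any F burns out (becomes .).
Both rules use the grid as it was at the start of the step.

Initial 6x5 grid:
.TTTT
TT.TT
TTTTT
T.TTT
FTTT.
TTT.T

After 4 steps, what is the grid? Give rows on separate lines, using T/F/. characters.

Step 1: 3 trees catch fire, 1 burn out
  .TTTT
  TT.TT
  TTTTT
  F.TTT
  .FTT.
  FTT.T
Step 2: 3 trees catch fire, 3 burn out
  .TTTT
  TT.TT
  FTTTT
  ..TTT
  ..FT.
  .FT.T
Step 3: 5 trees catch fire, 3 burn out
  .TTTT
  FT.TT
  .FTTT
  ..FTT
  ...F.
  ..F.T
Step 4: 3 trees catch fire, 5 burn out
  .TTTT
  .F.TT
  ..FTT
  ...FT
  .....
  ....T

.TTTT
.F.TT
..FTT
...FT
.....
....T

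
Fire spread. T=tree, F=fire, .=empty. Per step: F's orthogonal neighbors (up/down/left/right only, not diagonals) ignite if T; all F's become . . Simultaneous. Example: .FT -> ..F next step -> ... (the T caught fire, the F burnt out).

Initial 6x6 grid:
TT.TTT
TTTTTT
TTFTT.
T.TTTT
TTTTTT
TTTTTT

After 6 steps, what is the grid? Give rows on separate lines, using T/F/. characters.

Step 1: 4 trees catch fire, 1 burn out
  TT.TTT
  TTFTTT
  TF.FT.
  T.FTTT
  TTTTTT
  TTTTTT
Step 2: 6 trees catch fire, 4 burn out
  TT.TTT
  TF.FTT
  F...F.
  T..FTT
  TTFTTT
  TTTTTT
Step 3: 9 trees catch fire, 6 burn out
  TF.FTT
  F...FT
  ......
  F...FT
  TF.FTT
  TTFTTT
Step 4: 8 trees catch fire, 9 burn out
  F...FT
  .....F
  ......
  .....F
  F...FT
  TF.FTT
Step 5: 4 trees catch fire, 8 burn out
  .....F
  ......
  ......
  ......
  .....F
  F...FT
Step 6: 1 trees catch fire, 4 burn out
  ......
  ......
  ......
  ......
  ......
  .....F

......
......
......
......
......
.....F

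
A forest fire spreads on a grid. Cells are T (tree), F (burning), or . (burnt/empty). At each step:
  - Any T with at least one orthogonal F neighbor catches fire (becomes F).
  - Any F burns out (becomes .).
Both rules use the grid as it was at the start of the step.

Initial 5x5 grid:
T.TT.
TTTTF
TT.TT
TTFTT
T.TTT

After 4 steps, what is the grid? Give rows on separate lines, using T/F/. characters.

Step 1: 5 trees catch fire, 2 burn out
  T.TT.
  TTTF.
  TT.TF
  TF.FT
  T.FTT
Step 2: 7 trees catch fire, 5 burn out
  T.TF.
  TTF..
  TF.F.
  F...F
  T..FT
Step 3: 5 trees catch fire, 7 burn out
  T.F..
  TF...
  F....
  .....
  F...F
Step 4: 1 trees catch fire, 5 burn out
  T....
  F....
  .....
  .....
  .....

T....
F....
.....
.....
.....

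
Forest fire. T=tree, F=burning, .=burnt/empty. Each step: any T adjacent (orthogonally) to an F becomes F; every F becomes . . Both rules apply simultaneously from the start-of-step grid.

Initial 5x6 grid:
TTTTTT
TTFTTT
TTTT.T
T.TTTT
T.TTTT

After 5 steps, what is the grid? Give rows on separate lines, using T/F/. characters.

Step 1: 4 trees catch fire, 1 burn out
  TTFTTT
  TF.FTT
  TTFT.T
  T.TTTT
  T.TTTT
Step 2: 7 trees catch fire, 4 burn out
  TF.FTT
  F...FT
  TF.F.T
  T.FTTT
  T.TTTT
Step 3: 6 trees catch fire, 7 burn out
  F...FT
  .....F
  F....T
  T..FTT
  T.FTTT
Step 4: 5 trees catch fire, 6 burn out
  .....F
  ......
  .....F
  F...FT
  T..FTT
Step 5: 3 trees catch fire, 5 burn out
  ......
  ......
  ......
  .....F
  F...FT

......
......
......
.....F
F...FT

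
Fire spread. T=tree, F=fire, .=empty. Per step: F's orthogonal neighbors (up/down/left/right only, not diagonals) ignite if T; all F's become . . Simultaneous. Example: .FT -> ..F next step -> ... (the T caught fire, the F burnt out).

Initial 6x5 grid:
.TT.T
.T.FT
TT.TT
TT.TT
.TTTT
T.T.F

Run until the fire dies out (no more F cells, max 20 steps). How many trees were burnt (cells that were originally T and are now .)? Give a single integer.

Step 1: +3 fires, +2 burnt (F count now 3)
Step 2: +5 fires, +3 burnt (F count now 5)
Step 3: +1 fires, +5 burnt (F count now 1)
Step 4: +2 fires, +1 burnt (F count now 2)
Step 5: +1 fires, +2 burnt (F count now 1)
Step 6: +2 fires, +1 burnt (F count now 2)
Step 7: +2 fires, +2 burnt (F count now 2)
Step 8: +1 fires, +2 burnt (F count now 1)
Step 9: +1 fires, +1 burnt (F count now 1)
Step 10: +0 fires, +1 burnt (F count now 0)
Fire out after step 10
Initially T: 19, now '.': 29
Total burnt (originally-T cells now '.'): 18

Answer: 18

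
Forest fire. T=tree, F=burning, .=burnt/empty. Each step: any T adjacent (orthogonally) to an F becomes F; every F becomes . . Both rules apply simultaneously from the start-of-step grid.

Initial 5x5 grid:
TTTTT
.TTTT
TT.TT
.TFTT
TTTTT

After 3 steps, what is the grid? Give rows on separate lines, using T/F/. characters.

Step 1: 3 trees catch fire, 1 burn out
  TTTTT
  .TTTT
  TT.TT
  .F.FT
  TTFTT
Step 2: 5 trees catch fire, 3 burn out
  TTTTT
  .TTTT
  TF.FT
  ....F
  TF.FT
Step 3: 6 trees catch fire, 5 burn out
  TTTTT
  .FTFT
  F...F
  .....
  F...F

TTTTT
.FTFT
F...F
.....
F...F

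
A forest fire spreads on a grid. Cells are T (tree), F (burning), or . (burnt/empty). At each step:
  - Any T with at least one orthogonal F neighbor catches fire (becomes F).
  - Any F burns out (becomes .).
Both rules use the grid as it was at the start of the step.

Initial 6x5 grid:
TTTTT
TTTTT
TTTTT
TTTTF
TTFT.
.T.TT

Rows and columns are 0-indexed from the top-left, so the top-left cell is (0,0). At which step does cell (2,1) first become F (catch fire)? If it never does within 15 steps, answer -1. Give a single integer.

Step 1: cell (2,1)='T' (+5 fires, +2 burnt)
Step 2: cell (2,1)='T' (+7 fires, +5 burnt)
Step 3: cell (2,1)='F' (+6 fires, +7 burnt)
  -> target ignites at step 3
Step 4: cell (2,1)='.' (+4 fires, +6 burnt)
Step 5: cell (2,1)='.' (+2 fires, +4 burnt)
Step 6: cell (2,1)='.' (+1 fires, +2 burnt)
Step 7: cell (2,1)='.' (+0 fires, +1 burnt)
  fire out at step 7

3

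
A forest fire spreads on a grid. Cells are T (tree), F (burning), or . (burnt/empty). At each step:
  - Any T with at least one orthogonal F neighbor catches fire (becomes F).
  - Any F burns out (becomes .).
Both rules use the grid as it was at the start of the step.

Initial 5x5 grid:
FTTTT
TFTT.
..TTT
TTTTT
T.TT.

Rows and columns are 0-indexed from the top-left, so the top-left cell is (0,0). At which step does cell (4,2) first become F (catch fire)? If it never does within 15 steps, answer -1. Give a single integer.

Step 1: cell (4,2)='T' (+3 fires, +2 burnt)
Step 2: cell (4,2)='T' (+3 fires, +3 burnt)
Step 3: cell (4,2)='T' (+3 fires, +3 burnt)
Step 4: cell (4,2)='F' (+5 fires, +3 burnt)
  -> target ignites at step 4
Step 5: cell (4,2)='.' (+3 fires, +5 burnt)
Step 6: cell (4,2)='.' (+1 fires, +3 burnt)
Step 7: cell (4,2)='.' (+0 fires, +1 burnt)
  fire out at step 7

4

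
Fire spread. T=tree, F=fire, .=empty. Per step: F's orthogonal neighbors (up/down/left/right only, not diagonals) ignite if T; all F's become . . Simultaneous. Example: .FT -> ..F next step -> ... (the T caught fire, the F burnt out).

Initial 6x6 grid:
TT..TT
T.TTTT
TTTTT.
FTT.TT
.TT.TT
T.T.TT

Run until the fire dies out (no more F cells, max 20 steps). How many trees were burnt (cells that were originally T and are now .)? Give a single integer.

Answer: 25

Derivation:
Step 1: +2 fires, +1 burnt (F count now 2)
Step 2: +4 fires, +2 burnt (F count now 4)
Step 3: +3 fires, +4 burnt (F count now 3)
Step 4: +4 fires, +3 burnt (F count now 4)
Step 5: +2 fires, +4 burnt (F count now 2)
Step 6: +2 fires, +2 burnt (F count now 2)
Step 7: +4 fires, +2 burnt (F count now 4)
Step 8: +3 fires, +4 burnt (F count now 3)
Step 9: +1 fires, +3 burnt (F count now 1)
Step 10: +0 fires, +1 burnt (F count now 0)
Fire out after step 10
Initially T: 26, now '.': 35
Total burnt (originally-T cells now '.'): 25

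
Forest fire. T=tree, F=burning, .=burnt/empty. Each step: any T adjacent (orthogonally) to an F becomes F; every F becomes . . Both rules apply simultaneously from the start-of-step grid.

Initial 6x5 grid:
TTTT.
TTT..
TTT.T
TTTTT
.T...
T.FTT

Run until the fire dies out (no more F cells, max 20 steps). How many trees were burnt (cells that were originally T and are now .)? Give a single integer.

Answer: 2

Derivation:
Step 1: +1 fires, +1 burnt (F count now 1)
Step 2: +1 fires, +1 burnt (F count now 1)
Step 3: +0 fires, +1 burnt (F count now 0)
Fire out after step 3
Initially T: 20, now '.': 12
Total burnt (originally-T cells now '.'): 2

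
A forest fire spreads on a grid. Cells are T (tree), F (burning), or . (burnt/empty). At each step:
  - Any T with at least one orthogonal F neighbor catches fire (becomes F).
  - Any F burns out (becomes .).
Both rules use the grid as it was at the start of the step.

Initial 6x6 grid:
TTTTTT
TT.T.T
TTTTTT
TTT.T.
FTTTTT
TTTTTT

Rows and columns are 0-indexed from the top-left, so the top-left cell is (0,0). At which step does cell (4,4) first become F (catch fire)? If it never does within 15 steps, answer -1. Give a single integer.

Step 1: cell (4,4)='T' (+3 fires, +1 burnt)
Step 2: cell (4,4)='T' (+4 fires, +3 burnt)
Step 3: cell (4,4)='T' (+5 fires, +4 burnt)
Step 4: cell (4,4)='F' (+5 fires, +5 burnt)
  -> target ignites at step 4
Step 5: cell (4,4)='.' (+5 fires, +5 burnt)
Step 6: cell (4,4)='.' (+4 fires, +5 burnt)
Step 7: cell (4,4)='.' (+2 fires, +4 burnt)
Step 8: cell (4,4)='.' (+2 fires, +2 burnt)
Step 9: cell (4,4)='.' (+1 fires, +2 burnt)
Step 10: cell (4,4)='.' (+0 fires, +1 burnt)
  fire out at step 10

4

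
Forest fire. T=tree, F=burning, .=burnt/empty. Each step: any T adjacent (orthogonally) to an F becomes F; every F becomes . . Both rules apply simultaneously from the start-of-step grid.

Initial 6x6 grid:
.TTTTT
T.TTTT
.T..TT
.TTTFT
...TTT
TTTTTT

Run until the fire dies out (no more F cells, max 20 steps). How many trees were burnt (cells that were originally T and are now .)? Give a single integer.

Step 1: +4 fires, +1 burnt (F count now 4)
Step 2: +6 fires, +4 burnt (F count now 6)
Step 3: +6 fires, +6 burnt (F count now 6)
Step 4: +5 fires, +6 burnt (F count now 5)
Step 5: +2 fires, +5 burnt (F count now 2)
Step 6: +2 fires, +2 burnt (F count now 2)
Step 7: +0 fires, +2 burnt (F count now 0)
Fire out after step 7
Initially T: 26, now '.': 35
Total burnt (originally-T cells now '.'): 25

Answer: 25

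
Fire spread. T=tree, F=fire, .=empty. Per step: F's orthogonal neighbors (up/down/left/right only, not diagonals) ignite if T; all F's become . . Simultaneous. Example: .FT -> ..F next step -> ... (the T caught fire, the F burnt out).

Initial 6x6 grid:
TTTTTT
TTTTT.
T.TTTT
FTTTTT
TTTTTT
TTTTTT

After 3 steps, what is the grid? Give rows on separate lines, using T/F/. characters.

Step 1: 3 trees catch fire, 1 burn out
  TTTTTT
  TTTTT.
  F.TTTT
  .FTTTT
  FTTTTT
  TTTTTT
Step 2: 4 trees catch fire, 3 burn out
  TTTTTT
  FTTTT.
  ..TTTT
  ..FTTT
  .FTTTT
  FTTTTT
Step 3: 6 trees catch fire, 4 burn out
  FTTTTT
  .FTTT.
  ..FTTT
  ...FTT
  ..FTTT
  .FTTTT

FTTTTT
.FTTT.
..FTTT
...FTT
..FTTT
.FTTTT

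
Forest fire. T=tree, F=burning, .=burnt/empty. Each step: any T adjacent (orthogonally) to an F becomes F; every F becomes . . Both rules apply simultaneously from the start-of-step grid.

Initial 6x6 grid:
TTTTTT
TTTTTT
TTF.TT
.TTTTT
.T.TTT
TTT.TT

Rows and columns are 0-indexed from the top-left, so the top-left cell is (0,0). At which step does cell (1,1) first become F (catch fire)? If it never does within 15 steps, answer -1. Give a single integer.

Step 1: cell (1,1)='T' (+3 fires, +1 burnt)
Step 2: cell (1,1)='F' (+6 fires, +3 burnt)
  -> target ignites at step 2
Step 3: cell (1,1)='.' (+7 fires, +6 burnt)
Step 4: cell (1,1)='.' (+7 fires, +7 burnt)
Step 5: cell (1,1)='.' (+6 fires, +7 burnt)
Step 6: cell (1,1)='.' (+1 fires, +6 burnt)
Step 7: cell (1,1)='.' (+0 fires, +1 burnt)
  fire out at step 7

2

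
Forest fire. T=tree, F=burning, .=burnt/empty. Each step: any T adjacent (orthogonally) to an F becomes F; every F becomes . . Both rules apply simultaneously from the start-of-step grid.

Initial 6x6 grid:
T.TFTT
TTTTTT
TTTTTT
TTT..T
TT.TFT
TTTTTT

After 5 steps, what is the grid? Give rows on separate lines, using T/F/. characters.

Step 1: 6 trees catch fire, 2 burn out
  T.F.FT
  TTTFTT
  TTTTTT
  TTT..T
  TT.F.F
  TTTTFT
Step 2: 7 trees catch fire, 6 burn out
  T....F
  TTF.FT
  TTTFTT
  TTT..F
  TT....
  TTTF.F
Step 3: 6 trees catch fire, 7 burn out
  T.....
  TF...F
  TTF.FF
  TTT...
  TT....
  TTF...
Step 4: 4 trees catch fire, 6 burn out
  T.....
  F.....
  TF....
  TTF...
  TT....
  TF....
Step 5: 5 trees catch fire, 4 burn out
  F.....
  ......
  F.....
  TF....
  TF....
  F.....

F.....
......
F.....
TF....
TF....
F.....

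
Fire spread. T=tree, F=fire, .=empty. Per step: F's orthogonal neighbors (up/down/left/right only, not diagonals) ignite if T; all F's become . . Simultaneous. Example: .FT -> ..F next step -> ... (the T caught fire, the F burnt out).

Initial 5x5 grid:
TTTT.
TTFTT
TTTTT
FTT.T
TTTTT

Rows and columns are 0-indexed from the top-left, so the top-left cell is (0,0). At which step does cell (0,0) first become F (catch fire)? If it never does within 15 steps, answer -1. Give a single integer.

Step 1: cell (0,0)='T' (+7 fires, +2 burnt)
Step 2: cell (0,0)='T' (+8 fires, +7 burnt)
Step 3: cell (0,0)='F' (+3 fires, +8 burnt)
  -> target ignites at step 3
Step 4: cell (0,0)='.' (+2 fires, +3 burnt)
Step 5: cell (0,0)='.' (+1 fires, +2 burnt)
Step 6: cell (0,0)='.' (+0 fires, +1 burnt)
  fire out at step 6

3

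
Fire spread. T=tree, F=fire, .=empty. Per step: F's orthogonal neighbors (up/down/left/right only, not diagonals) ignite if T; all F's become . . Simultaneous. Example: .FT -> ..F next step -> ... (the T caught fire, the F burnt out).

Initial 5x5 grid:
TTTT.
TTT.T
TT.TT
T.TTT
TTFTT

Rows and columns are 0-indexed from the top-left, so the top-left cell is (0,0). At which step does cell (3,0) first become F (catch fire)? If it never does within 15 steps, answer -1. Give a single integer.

Step 1: cell (3,0)='T' (+3 fires, +1 burnt)
Step 2: cell (3,0)='T' (+3 fires, +3 burnt)
Step 3: cell (3,0)='F' (+3 fires, +3 burnt)
  -> target ignites at step 3
Step 4: cell (3,0)='.' (+2 fires, +3 burnt)
Step 5: cell (3,0)='.' (+3 fires, +2 burnt)
Step 6: cell (3,0)='.' (+2 fires, +3 burnt)
Step 7: cell (3,0)='.' (+2 fires, +2 burnt)
Step 8: cell (3,0)='.' (+1 fires, +2 burnt)
Step 9: cell (3,0)='.' (+1 fires, +1 burnt)
Step 10: cell (3,0)='.' (+0 fires, +1 burnt)
  fire out at step 10

3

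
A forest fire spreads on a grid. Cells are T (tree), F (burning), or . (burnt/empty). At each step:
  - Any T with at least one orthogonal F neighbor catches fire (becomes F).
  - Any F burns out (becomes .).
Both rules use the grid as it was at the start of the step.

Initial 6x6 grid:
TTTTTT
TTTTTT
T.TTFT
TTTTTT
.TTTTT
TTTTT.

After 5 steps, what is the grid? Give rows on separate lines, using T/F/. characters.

Step 1: 4 trees catch fire, 1 burn out
  TTTTTT
  TTTTFT
  T.TF.F
  TTTTFT
  .TTTTT
  TTTTT.
Step 2: 7 trees catch fire, 4 burn out
  TTTTFT
  TTTF.F
  T.F...
  TTTF.F
  .TTTFT
  TTTTT.
Step 3: 7 trees catch fire, 7 burn out
  TTTF.F
  TTF...
  T.....
  TTF...
  .TTF.F
  TTTTF.
Step 4: 5 trees catch fire, 7 burn out
  TTF...
  TF....
  T.....
  TF....
  .TF...
  TTTF..
Step 5: 5 trees catch fire, 5 burn out
  TF....
  F.....
  T.....
  F.....
  .F....
  TTF...

TF....
F.....
T.....
F.....
.F....
TTF...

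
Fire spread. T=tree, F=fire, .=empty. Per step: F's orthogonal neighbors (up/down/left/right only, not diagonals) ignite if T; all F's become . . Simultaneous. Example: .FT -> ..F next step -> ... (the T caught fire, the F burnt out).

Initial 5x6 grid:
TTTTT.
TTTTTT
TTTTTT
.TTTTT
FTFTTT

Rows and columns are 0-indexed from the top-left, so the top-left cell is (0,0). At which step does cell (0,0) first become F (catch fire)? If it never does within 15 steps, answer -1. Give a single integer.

Step 1: cell (0,0)='T' (+3 fires, +2 burnt)
Step 2: cell (0,0)='T' (+4 fires, +3 burnt)
Step 3: cell (0,0)='T' (+5 fires, +4 burnt)
Step 4: cell (0,0)='T' (+6 fires, +5 burnt)
Step 5: cell (0,0)='T' (+5 fires, +6 burnt)
Step 6: cell (0,0)='F' (+3 fires, +5 burnt)
  -> target ignites at step 6
Step 7: cell (0,0)='.' (+0 fires, +3 burnt)
  fire out at step 7

6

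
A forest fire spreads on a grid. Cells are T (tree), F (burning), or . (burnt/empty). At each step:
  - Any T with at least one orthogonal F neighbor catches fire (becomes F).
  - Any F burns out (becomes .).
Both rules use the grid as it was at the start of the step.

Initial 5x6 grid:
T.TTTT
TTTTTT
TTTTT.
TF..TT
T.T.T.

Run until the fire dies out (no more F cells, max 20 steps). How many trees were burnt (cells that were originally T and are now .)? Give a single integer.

Answer: 21

Derivation:
Step 1: +2 fires, +1 burnt (F count now 2)
Step 2: +4 fires, +2 burnt (F count now 4)
Step 3: +3 fires, +4 burnt (F count now 3)
Step 4: +4 fires, +3 burnt (F count now 4)
Step 5: +3 fires, +4 burnt (F count now 3)
Step 6: +4 fires, +3 burnt (F count now 4)
Step 7: +1 fires, +4 burnt (F count now 1)
Step 8: +0 fires, +1 burnt (F count now 0)
Fire out after step 8
Initially T: 22, now '.': 29
Total burnt (originally-T cells now '.'): 21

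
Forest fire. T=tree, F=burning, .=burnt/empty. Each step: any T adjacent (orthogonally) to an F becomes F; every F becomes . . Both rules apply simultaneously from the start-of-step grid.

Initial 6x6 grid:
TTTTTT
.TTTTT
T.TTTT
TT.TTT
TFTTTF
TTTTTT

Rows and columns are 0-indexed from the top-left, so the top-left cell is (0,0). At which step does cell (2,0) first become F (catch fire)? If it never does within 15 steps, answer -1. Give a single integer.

Step 1: cell (2,0)='T' (+7 fires, +2 burnt)
Step 2: cell (2,0)='T' (+7 fires, +7 burnt)
Step 3: cell (2,0)='F' (+5 fires, +7 burnt)
  -> target ignites at step 3
Step 4: cell (2,0)='.' (+3 fires, +5 burnt)
Step 5: cell (2,0)='.' (+3 fires, +3 burnt)
Step 6: cell (2,0)='.' (+2 fires, +3 burnt)
Step 7: cell (2,0)='.' (+2 fires, +2 burnt)
Step 8: cell (2,0)='.' (+1 fires, +2 burnt)
Step 9: cell (2,0)='.' (+1 fires, +1 burnt)
Step 10: cell (2,0)='.' (+0 fires, +1 burnt)
  fire out at step 10

3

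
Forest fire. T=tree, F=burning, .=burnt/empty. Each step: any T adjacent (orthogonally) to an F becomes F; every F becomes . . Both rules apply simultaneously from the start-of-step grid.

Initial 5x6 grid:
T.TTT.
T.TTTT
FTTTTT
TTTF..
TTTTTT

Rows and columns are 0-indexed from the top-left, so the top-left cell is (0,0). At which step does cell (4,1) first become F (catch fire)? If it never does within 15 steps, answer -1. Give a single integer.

Step 1: cell (4,1)='T' (+6 fires, +2 burnt)
Step 2: cell (4,1)='T' (+8 fires, +6 burnt)
Step 3: cell (4,1)='F' (+6 fires, +8 burnt)
  -> target ignites at step 3
Step 4: cell (4,1)='.' (+3 fires, +6 burnt)
Step 5: cell (4,1)='.' (+0 fires, +3 burnt)
  fire out at step 5

3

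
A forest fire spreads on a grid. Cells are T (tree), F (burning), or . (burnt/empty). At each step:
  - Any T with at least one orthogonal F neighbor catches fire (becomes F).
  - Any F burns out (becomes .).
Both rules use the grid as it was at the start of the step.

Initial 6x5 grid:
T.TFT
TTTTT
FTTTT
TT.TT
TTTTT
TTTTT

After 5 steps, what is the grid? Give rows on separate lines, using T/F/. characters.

Step 1: 6 trees catch fire, 2 burn out
  T.F.F
  FTTFT
  .FTTT
  FT.TT
  TTTTT
  TTTTT
Step 2: 8 trees catch fire, 6 burn out
  F....
  .FF.F
  ..FFT
  .F.TT
  FTTTT
  TTTTT
Step 3: 4 trees catch fire, 8 burn out
  .....
  .....
  ....F
  ...FT
  .FTTT
  FTTTT
Step 4: 4 trees catch fire, 4 burn out
  .....
  .....
  .....
  ....F
  ..FFT
  .FTTT
Step 5: 3 trees catch fire, 4 burn out
  .....
  .....
  .....
  .....
  ....F
  ..FFT

.....
.....
.....
.....
....F
..FFT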